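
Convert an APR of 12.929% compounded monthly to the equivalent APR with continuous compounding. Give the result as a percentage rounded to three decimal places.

EAR = (1 + 0.12929/12)^12 − 1 = 0.137233.
Equivalent continuous rate: r = ln(1 + 0.137233) = 0.128598 = 12.860%.

12.860%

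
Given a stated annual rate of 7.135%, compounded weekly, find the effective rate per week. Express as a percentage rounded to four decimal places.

With a nominal annual rate compounded weekly, the periodic rate is the nominal rate divided by 52.
i = 0.07135 / 52 = 0.0013721 = 0.1372%.

0.1372%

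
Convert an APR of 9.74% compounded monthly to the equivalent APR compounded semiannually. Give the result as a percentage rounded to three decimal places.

9.940%

EAR = (1 + 0.0974/12)^12 − 1 = 0.101868.
Solve (1 + r/2)^2 = 1.101868: r/2 = 1.101868^(1/2) − 1 = 0.049699, so r = 0.099398 = 9.940%.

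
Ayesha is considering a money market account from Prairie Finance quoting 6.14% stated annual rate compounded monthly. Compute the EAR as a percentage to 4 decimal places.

EAR = (1 + 0.0614/12)^12 − 1.
= 1.063158 − 1 = 6.3158%.

6.3158%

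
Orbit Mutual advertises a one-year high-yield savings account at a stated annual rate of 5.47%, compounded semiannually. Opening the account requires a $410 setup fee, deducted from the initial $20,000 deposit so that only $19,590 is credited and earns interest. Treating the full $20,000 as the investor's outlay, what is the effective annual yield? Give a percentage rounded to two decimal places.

3.38%

Value after one year: 19,590 × (1 + 0.0547/2)^2 = 19,590 × 1.055448 = $20,676.23.
Effective yield on the $20,000 outlay: 20,676.23 / 20,000 − 1 = 0.033811 = 3.38%.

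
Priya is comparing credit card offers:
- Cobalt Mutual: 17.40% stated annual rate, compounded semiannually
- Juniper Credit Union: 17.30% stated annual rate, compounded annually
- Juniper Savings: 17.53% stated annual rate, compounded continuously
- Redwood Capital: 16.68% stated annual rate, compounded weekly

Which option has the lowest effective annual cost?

Cobalt Mutual: (1 + 0.1740/2)^2 − 1 = 18.157%
Juniper Credit Union: compounded annually, EAR = 17.300%
Juniper Savings: e^0.1753 − 1 = 19.160%
Redwood Capital: (1 + 0.1668/52)^52 − 1 = 18.120%
The lowest effective annual rate is Juniper Credit Union at 17.300%.

Juniper Credit Union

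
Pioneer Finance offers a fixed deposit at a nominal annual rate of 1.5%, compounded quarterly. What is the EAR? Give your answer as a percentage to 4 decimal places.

EAR = (1 + 0.015/4)^4 − 1.
= 1.015085 − 1 = 1.5085%.

1.5085%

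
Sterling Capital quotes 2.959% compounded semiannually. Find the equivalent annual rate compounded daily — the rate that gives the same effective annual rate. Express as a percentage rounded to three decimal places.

2.937%

EAR = (1 + 0.02959/2)^2 − 1 = 0.029809.
Solve (1 + r/365)^365 = 1.029809: r/365 = 1.029809^(1/365) − 1 = 0.000080, so r = 0.029374 = 2.937%.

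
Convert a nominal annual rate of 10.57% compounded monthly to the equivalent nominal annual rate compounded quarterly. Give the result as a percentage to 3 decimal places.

10.663%

EAR = (1 + 0.1057/12)^12 − 1 = 0.110974.
Solve (1 + r/4)^4 = 1.110974: r/4 = 1.110974^(1/4) − 1 = 0.026658, so r = 0.106634 = 10.663%.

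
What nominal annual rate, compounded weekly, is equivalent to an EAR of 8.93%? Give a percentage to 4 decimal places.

8.5606%

(1 + r/52)^52 − 1 = 0.0893, so 1 + r/52 = 1.0893^(1/52).
r/52 = 0.001646, so r = 0.085606 = 8.5606%.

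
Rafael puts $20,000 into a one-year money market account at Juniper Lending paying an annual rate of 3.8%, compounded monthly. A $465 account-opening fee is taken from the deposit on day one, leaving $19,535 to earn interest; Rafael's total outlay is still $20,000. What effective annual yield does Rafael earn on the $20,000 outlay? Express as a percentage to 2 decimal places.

1.45%

Value after one year: 19,535 × (1 + 0.038/12)^12 = 19,535 × 1.038669 = $20,290.40.
Effective yield on the $20,000 outlay: 20,290.40 / 20,000 − 1 = 0.014520 = 1.45%.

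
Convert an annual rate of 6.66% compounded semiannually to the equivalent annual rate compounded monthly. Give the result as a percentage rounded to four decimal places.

EAR = (1 + 0.0666/2)^2 − 1 = 0.067709.
Solve (1 + r/12)^12 = 1.067709: r/12 = 1.067709^(1/12) − 1 = 0.005475, so r = 0.065694 = 6.5694%.

6.5694%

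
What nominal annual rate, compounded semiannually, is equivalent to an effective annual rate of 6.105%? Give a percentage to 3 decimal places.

6.015%

(1 + r/2)^2 − 1 = 0.06105, so 1 + r/2 = 1.06105^(1/2).
r/2 = 0.030073, so r = 0.060146 = 6.015%.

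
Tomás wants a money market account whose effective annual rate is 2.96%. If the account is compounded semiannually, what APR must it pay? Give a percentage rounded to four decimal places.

2.9384%

(1 + r/2)^2 − 1 = 0.0296, so 1 + r/2 = 1.0296^(1/2).
r/2 = 0.014692, so r = 0.029384 = 2.9384%.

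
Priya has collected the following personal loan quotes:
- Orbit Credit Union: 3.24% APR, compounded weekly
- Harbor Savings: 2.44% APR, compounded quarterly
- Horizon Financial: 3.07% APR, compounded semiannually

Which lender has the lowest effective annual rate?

Harbor Savings

Orbit Credit Union: (1 + 0.0324/52)^52 − 1 = 3.292%
Harbor Savings: (1 + 0.0244/4)^4 − 1 = 2.462%
Horizon Financial: (1 + 0.0307/2)^2 − 1 = 3.094%
The lowest effective annual rate is Harbor Savings at 2.462%.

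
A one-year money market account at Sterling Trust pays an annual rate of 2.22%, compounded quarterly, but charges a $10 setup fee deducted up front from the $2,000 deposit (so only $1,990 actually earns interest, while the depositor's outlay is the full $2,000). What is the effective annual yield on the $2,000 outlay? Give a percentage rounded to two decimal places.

Value after one year: 1,990 × (1 + 0.0222/4)^4 = 1,990 × 1.022385 = $2,034.55.
Effective yield on the $2,000 outlay: 2,034.55 / 2,000 − 1 = 0.017274 = 1.73%.

1.73%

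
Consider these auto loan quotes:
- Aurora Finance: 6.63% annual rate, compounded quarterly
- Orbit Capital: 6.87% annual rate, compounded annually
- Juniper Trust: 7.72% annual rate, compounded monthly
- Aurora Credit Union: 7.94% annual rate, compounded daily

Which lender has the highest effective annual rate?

Aurora Finance: (1 + 0.0663/4)^4 − 1 = 6.797%
Orbit Capital: compounded annually, EAR = 6.870%
Juniper Trust: (1 + 0.0772/12)^12 − 1 = 7.999%
Aurora Credit Union: (1 + 0.0794/365)^365 − 1 = 8.263%
The highest effective annual rate is Aurora Credit Union at 8.263%.

Aurora Credit Union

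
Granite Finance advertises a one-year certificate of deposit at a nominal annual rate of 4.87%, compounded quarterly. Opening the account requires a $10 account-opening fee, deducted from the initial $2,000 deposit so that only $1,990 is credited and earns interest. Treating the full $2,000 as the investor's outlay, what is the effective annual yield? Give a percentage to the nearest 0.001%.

Value after one year: 1,990 × (1 + 0.0487/4)^4 = 1,990 × 1.049597 = $2,088.70.
Effective yield on the $2,000 outlay: 2,088.70 / 2,000 − 1 = 0.044349 = 4.435%.

4.435%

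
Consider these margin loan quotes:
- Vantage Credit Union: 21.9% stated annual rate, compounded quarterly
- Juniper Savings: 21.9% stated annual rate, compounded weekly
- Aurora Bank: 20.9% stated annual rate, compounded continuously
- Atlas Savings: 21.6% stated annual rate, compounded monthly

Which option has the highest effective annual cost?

Juniper Savings

Vantage Credit Union: (1 + 0.219/4)^4 − 1 = 23.765%
Juniper Savings: (1 + 0.219/52)^52 − 1 = 24.426%
Aurora Bank: e^0.209 − 1 = 23.244%
Atlas Savings: (1 + 0.216/12)^12 − 1 = 23.872%
The highest effective annual rate is Juniper Savings at 24.426%.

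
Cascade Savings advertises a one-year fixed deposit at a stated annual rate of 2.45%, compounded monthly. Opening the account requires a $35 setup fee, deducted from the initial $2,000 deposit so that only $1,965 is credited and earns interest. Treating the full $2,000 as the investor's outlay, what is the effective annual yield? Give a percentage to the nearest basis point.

Value after one year: 1,965 × (1 + 0.0245/12)^12 = 1,965 × 1.024777 = $2,013.69.
Effective yield on the $2,000 outlay: 2,013.69 / 2,000 − 1 = 0.006843 = 0.68%.

0.68%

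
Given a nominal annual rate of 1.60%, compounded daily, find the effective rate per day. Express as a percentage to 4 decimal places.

0.0044%

With a nominal annual rate compounded daily, the periodic rate is the nominal rate divided by 365.
i = 0.0160 / 365 = 0.0000438 = 0.0044%.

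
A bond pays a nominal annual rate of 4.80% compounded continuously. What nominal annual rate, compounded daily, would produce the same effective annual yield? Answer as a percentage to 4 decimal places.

4.8003%

EAR under continuous compounding: e^0.0480 − 1 = 0.049171.
Solve (1 + r/365)^365 = 1.049171: r/365 = 1.049171^(1/365) − 1 = 0.000132, so r = 0.048003 = 4.8003%.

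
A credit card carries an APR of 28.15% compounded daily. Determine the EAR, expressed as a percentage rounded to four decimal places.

EAR = (1 + 0.2815/365)^365 − 1.
= 1.324972 − 1 = 32.4972%.

32.4972%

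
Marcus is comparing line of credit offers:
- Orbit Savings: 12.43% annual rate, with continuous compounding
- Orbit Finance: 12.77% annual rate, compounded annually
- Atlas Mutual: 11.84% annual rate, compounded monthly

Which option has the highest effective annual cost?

Orbit Savings: e^0.1243 − 1 = 13.236%
Orbit Finance: compounded annually, EAR = 12.770%
Atlas Mutual: (1 + 0.1184/12)^12 − 1 = 12.504%
The highest effective annual rate is Orbit Savings at 13.236%.

Orbit Savings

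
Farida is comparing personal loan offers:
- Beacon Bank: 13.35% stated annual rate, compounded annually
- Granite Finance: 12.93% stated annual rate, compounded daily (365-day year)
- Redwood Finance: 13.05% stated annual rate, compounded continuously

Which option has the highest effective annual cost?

Redwood Finance

Beacon Bank: compounded annually, EAR = 13.350%
Granite Finance: (1 + 0.1293/365)^365 − 1 = 13.801%
Redwood Finance: e^0.1305 − 1 = 13.940%
The highest effective annual rate is Redwood Finance at 13.940%.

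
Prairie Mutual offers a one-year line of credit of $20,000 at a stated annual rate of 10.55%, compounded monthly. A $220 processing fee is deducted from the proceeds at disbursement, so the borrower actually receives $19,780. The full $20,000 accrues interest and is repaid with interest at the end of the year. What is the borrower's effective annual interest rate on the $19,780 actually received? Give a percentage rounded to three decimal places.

Amount owed after one year: 20,000 × (1 + 0.1055/12)^12 = 20,000 × 1.110754 = $22,215.08.
Effective rate on net proceeds: 22,215.08 / 19,780 − 1 = 0.123108 = 12.311%.

12.311%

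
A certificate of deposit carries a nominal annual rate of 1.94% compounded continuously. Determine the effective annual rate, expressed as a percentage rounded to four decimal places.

With continuous compounding, EAR = e^0.0194 − 1.
e^0.0194 = 1.019589, so EAR = 0.019589 = 1.9589%.

1.9589%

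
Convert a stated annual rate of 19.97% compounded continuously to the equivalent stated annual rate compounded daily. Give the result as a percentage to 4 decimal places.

EAR under continuous compounding: e^0.1997 − 1 = 0.221036.
Solve (1 + r/365)^365 = 1.221036: r/365 = 1.221036^(1/365) − 1 = 0.000547, so r = 0.199755 = 19.9755%.

19.9755%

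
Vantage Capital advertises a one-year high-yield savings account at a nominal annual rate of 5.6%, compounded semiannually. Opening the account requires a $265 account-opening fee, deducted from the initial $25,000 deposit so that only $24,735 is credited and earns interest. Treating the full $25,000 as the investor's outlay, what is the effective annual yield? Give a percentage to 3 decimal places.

Value after one year: 24,735 × (1 + 0.056/2)^2 = 24,735 × 1.056784 = $26,139.55.
Effective yield on the $25,000 outlay: 26,139.55 / 25,000 − 1 = 0.045582 = 4.558%.

4.558%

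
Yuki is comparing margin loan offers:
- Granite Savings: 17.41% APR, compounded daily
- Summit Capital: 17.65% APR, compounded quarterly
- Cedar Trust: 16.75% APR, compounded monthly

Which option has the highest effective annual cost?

Granite Savings

Granite Savings: (1 + 0.1741/365)^365 − 1 = 19.013%
Summit Capital: (1 + 0.1765/4)^4 − 1 = 18.853%
Cedar Trust: (1 + 0.1675/12)^12 − 1 = 18.098%
The highest effective annual rate is Granite Savings at 19.013%.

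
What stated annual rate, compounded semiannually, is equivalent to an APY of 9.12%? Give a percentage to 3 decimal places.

8.921%

(1 + r/2)^2 − 1 = 0.0912, so 1 + r/2 = 1.0912^(1/2).
r/2 = 0.044605, so r = 0.089210 = 8.921%.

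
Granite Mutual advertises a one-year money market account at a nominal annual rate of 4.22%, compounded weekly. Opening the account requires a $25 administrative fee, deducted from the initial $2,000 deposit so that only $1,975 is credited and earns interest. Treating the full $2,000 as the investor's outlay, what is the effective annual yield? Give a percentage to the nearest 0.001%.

3.005%

Value after one year: 1,975 × (1 + 0.0422/52)^52 = 1,975 × 1.043085 = $2,060.09.
Effective yield on the $2,000 outlay: 2,060.09 / 2,000 − 1 = 0.030047 = 3.005%.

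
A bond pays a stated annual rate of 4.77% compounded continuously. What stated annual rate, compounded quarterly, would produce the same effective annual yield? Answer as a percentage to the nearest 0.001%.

4.799%

EAR under continuous compounding: e^0.0477 − 1 = 0.048856.
Solve (1 + r/4)^4 = 1.048856: r/4 = 1.048856^(1/4) − 1 = 0.011996, so r = 0.047986 = 4.799%.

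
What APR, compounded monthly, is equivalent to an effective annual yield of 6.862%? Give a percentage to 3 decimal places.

6.655%

(1 + r/12)^12 − 1 = 0.06862, so 1 + r/12 = 1.06862^(1/12).
r/12 = 0.005546, so r = 0.066552 = 6.655%.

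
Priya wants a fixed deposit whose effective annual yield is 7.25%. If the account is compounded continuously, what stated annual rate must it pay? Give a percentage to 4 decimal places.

6.9992%

Continuous: nominal r satisfies e^r − 1 = 0.0725.
r = ln(1 + 0.0725) = ln(1.0725) = 0.069992 = 6.9992%.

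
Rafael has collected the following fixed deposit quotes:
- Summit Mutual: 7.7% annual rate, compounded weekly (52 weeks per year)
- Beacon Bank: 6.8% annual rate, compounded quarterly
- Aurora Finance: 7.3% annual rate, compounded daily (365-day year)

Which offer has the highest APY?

Summit Mutual: (1 + 0.077/52)^52 − 1 = 7.998%
Beacon Bank: (1 + 0.068/4)^4 − 1 = 6.975%
Aurora Finance: (1 + 0.073/365)^365 − 1 = 7.572%
The highest effective annual rate is Summit Mutual at 7.998%.

Summit Mutual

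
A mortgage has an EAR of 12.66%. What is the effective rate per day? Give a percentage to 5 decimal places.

The per-day rate i satisfies (1 + i)^365 = 1 + 0.1266.
i = 1.1266^(1/365) − 1 = 0.0003266 = 0.03266%.

0.03266%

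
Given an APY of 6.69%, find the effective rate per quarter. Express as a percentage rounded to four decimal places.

The per-quarter rate i satisfies (1 + i)^4 = 1 + 0.0669.
i = 1.0669^(1/4) − 1 = 0.0163211 = 1.6321%.

1.6321%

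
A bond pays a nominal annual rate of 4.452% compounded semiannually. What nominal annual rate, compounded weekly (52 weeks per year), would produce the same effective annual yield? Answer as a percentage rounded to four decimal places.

EAR = (1 + 0.04452/2)^2 − 1 = 0.045016.
Solve (1 + r/52)^52 = 1.045016: r/52 = 1.045016^(1/52) − 1 = 0.000847, so r = 0.044050 = 4.4050%.

4.4050%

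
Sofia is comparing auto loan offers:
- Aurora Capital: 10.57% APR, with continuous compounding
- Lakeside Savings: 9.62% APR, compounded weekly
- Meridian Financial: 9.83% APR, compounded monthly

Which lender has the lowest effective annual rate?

Aurora Capital: e^0.1057 − 1 = 11.149%
Lakeside Savings: (1 + 0.0962/52)^52 − 1 = 10.088%
Meridian Financial: (1 + 0.0983/12)^12 − 1 = 10.285%
The lowest effective annual rate is Lakeside Savings at 10.088%.

Lakeside Savings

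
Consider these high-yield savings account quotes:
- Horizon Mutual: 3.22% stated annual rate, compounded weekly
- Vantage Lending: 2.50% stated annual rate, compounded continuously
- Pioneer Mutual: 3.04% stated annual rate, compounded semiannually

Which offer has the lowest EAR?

Horizon Mutual: (1 + 0.0322/52)^52 − 1 = 3.271%
Vantage Lending: e^0.0250 − 1 = 2.532%
Pioneer Mutual: (1 + 0.0304/2)^2 − 1 = 3.063%
The lowest effective annual rate is Vantage Lending at 2.532%.

Vantage Lending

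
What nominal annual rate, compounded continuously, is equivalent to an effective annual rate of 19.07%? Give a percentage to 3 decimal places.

Continuous: nominal r satisfies e^r − 1 = 0.1907.
r = ln(1 + 0.1907) = ln(1.1907) = 0.174541 = 17.454%.

17.454%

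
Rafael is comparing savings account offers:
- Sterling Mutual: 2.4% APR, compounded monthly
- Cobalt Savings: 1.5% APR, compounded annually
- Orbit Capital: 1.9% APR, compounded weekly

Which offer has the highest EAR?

Sterling Mutual: (1 + 0.024/12)^12 − 1 = 2.427%
Cobalt Savings: compounded annually, EAR = 1.500%
Orbit Capital: (1 + 0.019/52)^52 − 1 = 1.918%
The highest effective annual rate is Sterling Mutual at 2.427%.

Sterling Mutual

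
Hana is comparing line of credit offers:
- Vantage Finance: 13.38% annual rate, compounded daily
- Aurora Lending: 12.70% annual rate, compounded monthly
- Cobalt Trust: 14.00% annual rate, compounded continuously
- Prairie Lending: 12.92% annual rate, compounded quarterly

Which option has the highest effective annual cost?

Cobalt Trust

Vantage Finance: (1 + 0.1338/365)^365 − 1 = 14.314%
Aurora Lending: (1 + 0.1270/12)^12 − 1 = 13.466%
Cobalt Trust: e^0.1400 − 1 = 15.027%
Prairie Lending: (1 + 0.1292/4)^4 − 1 = 13.560%
The highest effective annual rate is Cobalt Trust at 15.027%.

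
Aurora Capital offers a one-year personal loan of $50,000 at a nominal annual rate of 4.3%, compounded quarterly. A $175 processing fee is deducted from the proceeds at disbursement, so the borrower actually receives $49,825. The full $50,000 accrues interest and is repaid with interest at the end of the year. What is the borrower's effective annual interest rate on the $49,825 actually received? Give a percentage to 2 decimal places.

4.74%

Amount owed after one year: 50,000 × (1 + 0.043/4)^4 = 50,000 × 1.043698 = $52,184.92.
Effective rate on net proceeds: 52,184.92 / 49,825 − 1 = 0.047364 = 4.74%.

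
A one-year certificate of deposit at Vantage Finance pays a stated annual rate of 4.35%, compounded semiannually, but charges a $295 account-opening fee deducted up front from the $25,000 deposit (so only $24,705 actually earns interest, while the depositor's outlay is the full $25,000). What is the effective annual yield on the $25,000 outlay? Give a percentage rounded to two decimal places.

Value after one year: 24,705 × (1 + 0.0435/2)^2 = 24,705 × 1.043973 = $25,791.35.
Effective yield on the $25,000 outlay: 25,791.35 / 25,000 − 1 = 0.031654 = 3.17%.

3.17%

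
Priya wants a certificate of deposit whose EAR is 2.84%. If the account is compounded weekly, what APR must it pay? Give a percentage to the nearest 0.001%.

2.801%

(1 + r/52)^52 − 1 = 0.0284, so 1 + r/52 = 1.0284^(1/52).
r/52 = 0.000539, so r = 0.028012 = 2.801%.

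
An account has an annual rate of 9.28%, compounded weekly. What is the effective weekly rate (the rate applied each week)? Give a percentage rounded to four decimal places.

0.1785%

With a nominal annual rate compounded weekly, the periodic rate is the nominal rate divided by 52.
i = 0.0928 / 52 = 0.0017846 = 0.1785%.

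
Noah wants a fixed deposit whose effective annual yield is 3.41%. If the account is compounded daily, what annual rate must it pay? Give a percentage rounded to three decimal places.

(1 + r/365)^365 − 1 = 0.0341, so 1 + r/365 = 1.0341^(1/365).
r/365 = 0.000092, so r = 0.033533 = 3.353%.

3.353%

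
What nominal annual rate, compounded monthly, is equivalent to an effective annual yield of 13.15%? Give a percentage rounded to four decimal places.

(1 + r/12)^12 − 1 = 0.1315, so 1 + r/12 = 1.1315^(1/12).
r/12 = 0.010349, so r = 0.124182 = 12.4182%.

12.4182%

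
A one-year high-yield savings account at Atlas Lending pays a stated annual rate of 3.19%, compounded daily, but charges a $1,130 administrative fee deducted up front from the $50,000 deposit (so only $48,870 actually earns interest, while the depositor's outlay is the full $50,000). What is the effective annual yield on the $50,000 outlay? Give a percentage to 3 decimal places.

Value after one year: 48,870 × (1 + 0.0319/365)^365 = 48,870 × 1.032413 = $50,454.01.
Effective yield on the $50,000 outlay: 50,454.01 / 50,000 − 1 = 0.009080 = 0.908%.

0.908%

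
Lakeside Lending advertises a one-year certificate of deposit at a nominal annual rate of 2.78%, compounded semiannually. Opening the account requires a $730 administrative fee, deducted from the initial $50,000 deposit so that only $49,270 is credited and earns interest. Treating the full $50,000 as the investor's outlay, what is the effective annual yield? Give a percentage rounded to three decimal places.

1.298%

Value after one year: 49,270 × (1 + 0.0278/2)^2 = 49,270 × 1.027993 = $50,649.23.
Effective yield on the $50,000 outlay: 50,649.23 / 50,000 − 1 = 0.012985 = 1.298%.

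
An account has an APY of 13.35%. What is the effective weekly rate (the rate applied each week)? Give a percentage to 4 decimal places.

The per-week rate i satisfies (1 + i)^52 = 1 + 0.1335.
i = 1.1335^(1/52) − 1 = 0.0024127 = 0.2413%.

0.2413%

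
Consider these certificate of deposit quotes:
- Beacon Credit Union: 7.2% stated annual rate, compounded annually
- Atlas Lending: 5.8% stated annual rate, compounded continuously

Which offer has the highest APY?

Beacon Credit Union: compounded annually, EAR = 7.200%
Atlas Lending: e^0.058 − 1 = 5.971%
The highest effective annual rate is Beacon Credit Union at 7.200%.

Beacon Credit Union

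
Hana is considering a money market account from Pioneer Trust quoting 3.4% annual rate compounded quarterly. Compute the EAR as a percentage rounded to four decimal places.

EAR = (1 + 0.034/4)^4 − 1.
= (1 + 0.008500)^4 − 1 = 1.034436 − 1 = 3.4436%.

3.4436%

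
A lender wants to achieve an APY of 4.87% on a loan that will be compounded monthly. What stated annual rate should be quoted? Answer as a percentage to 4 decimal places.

4.7646%

(1 + r/12)^12 − 1 = 0.0487, so 1 + r/12 = 1.0487^(1/12).
r/12 = 0.003970, so r = 0.047646 = 4.7646%.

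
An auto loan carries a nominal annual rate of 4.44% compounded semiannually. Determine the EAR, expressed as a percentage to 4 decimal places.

EAR = (1 + 0.0444/2)^2 − 1.
= (1 + 0.022200)^2 − 1 = 1.044893 − 1 = 4.4893%.

4.4893%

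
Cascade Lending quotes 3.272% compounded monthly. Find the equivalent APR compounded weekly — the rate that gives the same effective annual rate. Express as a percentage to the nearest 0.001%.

3.269%

EAR = (1 + 0.03272/12)^12 − 1 = 0.033215.
Solve (1 + r/52)^52 = 1.033215: r/52 = 1.033215^(1/52) − 1 = 0.000629, so r = 0.032686 = 3.269%.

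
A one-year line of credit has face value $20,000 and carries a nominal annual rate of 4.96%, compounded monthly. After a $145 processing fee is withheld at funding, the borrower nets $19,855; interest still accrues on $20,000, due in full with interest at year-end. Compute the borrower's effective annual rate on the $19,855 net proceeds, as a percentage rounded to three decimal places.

5.842%

Amount owed after one year: 20,000 × (1 + 0.0496/12)^12 = 20,000 × 1.050743 = $21,014.87.
Effective rate on net proceeds: 21,014.87 / 19,855 − 1 = 0.058417 = 5.842%.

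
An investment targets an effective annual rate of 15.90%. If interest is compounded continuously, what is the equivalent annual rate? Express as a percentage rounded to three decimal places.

14.756%

Continuous: nominal r satisfies e^r − 1 = 0.1590.
r = ln(1 + 0.1590) = ln(1.1590) = 0.147558 = 14.756%.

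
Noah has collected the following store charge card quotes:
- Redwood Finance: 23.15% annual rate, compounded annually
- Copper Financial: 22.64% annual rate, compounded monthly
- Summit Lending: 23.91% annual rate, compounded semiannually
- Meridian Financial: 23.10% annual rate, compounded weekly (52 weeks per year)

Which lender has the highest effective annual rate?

Meridian Financial

Redwood Finance: compounded annually, EAR = 23.150%
Copper Financial: (1 + 0.2264/12)^12 − 1 = 25.143%
Summit Lending: (1 + 0.2391/2)^2 − 1 = 25.339%
Meridian Financial: (1 + 0.2310/52)^52 − 1 = 25.921%
The highest effective annual rate is Meridian Financial at 25.921%.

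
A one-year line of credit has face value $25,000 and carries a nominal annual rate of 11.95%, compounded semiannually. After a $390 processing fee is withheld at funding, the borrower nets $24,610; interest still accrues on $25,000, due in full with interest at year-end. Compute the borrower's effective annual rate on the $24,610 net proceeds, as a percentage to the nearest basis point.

14.09%

Amount owed after one year: 25,000 × (1 + 0.1195/2)^2 = 25,000 × 1.123070 = $28,076.75.
Effective rate on net proceeds: 28,076.75 / 24,610 − 1 = 0.140868 = 14.09%.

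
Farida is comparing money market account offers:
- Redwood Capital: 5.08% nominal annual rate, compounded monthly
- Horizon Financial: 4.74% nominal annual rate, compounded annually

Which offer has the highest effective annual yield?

Redwood Capital: (1 + 0.0508/12)^12 − 1 = 5.200%
Horizon Financial: compounded annually, EAR = 4.740%
The highest effective annual rate is Redwood Capital at 5.200%.

Redwood Capital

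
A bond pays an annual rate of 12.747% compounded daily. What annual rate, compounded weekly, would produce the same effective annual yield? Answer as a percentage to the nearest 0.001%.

EAR = (1 + 0.12747/365)^365 − 1 = 0.135926.
Solve (1 + r/52)^52 = 1.135926: r/52 = 1.135926^(1/52) − 1 = 0.002454, so r = 0.127604 = 12.760%.

12.760%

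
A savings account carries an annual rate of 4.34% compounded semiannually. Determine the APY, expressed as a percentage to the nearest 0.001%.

4.387%

EAR = (1 + 0.0434/2)^2 − 1.
= (1 + 0.021700)^2 − 1 = 1.043871 − 1 = 4.387%.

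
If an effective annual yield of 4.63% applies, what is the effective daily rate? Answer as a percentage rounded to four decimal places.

0.0124%

The per-day rate i satisfies (1 + i)^365 = 1 + 0.0463.
i = 1.0463^(1/365) − 1 = 0.0001240 = 0.0124%.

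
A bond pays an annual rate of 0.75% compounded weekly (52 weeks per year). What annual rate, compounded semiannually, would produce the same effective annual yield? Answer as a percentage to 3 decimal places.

0.751%

EAR = (1 + 0.0075/52)^52 − 1 = 0.007528.
Solve (1 + r/2)^2 = 1.007528: r/2 = 1.007528^(1/2) − 1 = 0.003757, so r = 0.007514 = 0.751%.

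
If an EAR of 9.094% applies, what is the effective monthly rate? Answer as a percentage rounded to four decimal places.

0.7280%

The per-month rate i satisfies (1 + i)^12 = 1 + 0.09094.
i = 1.09094^(1/12) − 1 = 0.0072797 = 0.7280%.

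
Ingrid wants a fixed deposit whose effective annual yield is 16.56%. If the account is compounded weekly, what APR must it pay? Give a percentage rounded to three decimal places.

(1 + r/52)^52 − 1 = 0.1656, so 1 + r/52 = 1.1656^(1/52).
r/52 = 0.002951, so r = 0.153462 = 15.346%.

15.346%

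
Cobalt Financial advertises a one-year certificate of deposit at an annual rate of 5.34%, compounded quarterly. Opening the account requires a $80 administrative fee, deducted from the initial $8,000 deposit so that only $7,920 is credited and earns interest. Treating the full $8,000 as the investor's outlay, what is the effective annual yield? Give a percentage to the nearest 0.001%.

4.393%

Value after one year: 7,920 × (1 + 0.0534/4)^4 = 7,920 × 1.054479 = $8,351.47.
Effective yield on the $8,000 outlay: 8,351.47 / 8,000 − 1 = 0.043934 = 4.393%.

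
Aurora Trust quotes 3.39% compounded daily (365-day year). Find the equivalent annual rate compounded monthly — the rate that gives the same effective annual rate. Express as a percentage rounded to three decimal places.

EAR = (1 + 0.0339/365)^365 − 1 = 0.034480.
Solve (1 + r/12)^12 = 1.034480: r/12 = 1.034480^(1/12) − 1 = 0.002829, so r = 0.033946 = 3.395%.

3.395%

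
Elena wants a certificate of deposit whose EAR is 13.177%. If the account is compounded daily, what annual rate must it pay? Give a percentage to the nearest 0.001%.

(1 + r/365)^365 − 1 = 0.13177, so 1 + r/365 = 1.13177^(1/365).
r/365 = 0.000339, so r = 0.123804 = 12.380%.

12.380%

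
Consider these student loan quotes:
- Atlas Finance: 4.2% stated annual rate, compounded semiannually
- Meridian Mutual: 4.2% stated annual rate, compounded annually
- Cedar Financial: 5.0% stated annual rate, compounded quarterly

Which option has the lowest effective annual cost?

Atlas Finance: (1 + 0.042/2)^2 − 1 = 4.244%
Meridian Mutual: compounded annually, EAR = 4.200%
Cedar Financial: (1 + 0.050/4)^4 − 1 = 5.095%
The lowest effective annual rate is Meridian Mutual at 4.200%.

Meridian Mutual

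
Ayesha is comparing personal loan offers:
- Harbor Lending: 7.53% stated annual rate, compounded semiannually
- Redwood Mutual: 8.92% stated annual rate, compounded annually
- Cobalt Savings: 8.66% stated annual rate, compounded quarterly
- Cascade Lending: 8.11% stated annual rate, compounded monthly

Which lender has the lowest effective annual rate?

Harbor Lending: (1 + 0.0753/2)^2 − 1 = 7.672%
Redwood Mutual: compounded annually, EAR = 8.920%
Cobalt Savings: (1 + 0.0866/4)^4 − 1 = 8.945%
Cascade Lending: (1 + 0.0811/12)^12 − 1 = 8.418%
The lowest effective annual rate is Harbor Lending at 7.672%.

Harbor Lending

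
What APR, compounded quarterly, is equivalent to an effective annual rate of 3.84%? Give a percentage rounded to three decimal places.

(1 + r/4)^4 − 1 = 0.0384, so 1 + r/4 = 1.0384^(1/4).
r/4 = 0.009465, so r = 0.037859 = 3.786%.

3.786%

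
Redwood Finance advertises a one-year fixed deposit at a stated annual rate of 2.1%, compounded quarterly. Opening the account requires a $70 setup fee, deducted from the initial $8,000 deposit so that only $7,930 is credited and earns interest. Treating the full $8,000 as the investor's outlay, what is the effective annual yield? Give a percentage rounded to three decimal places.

1.223%

Value after one year: 7,930 × (1 + 0.021/4)^4 = 7,930 × 1.021166 = $8,097.85.
Effective yield on the $8,000 outlay: 8,097.85 / 8,000 − 1 = 0.012231 = 1.223%.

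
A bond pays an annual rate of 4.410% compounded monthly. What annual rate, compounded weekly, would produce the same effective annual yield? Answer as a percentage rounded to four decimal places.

EAR = (1 + 0.04410/12)^12 − 1 = 0.045002.
Solve (1 + r/52)^52 = 1.045002: r/52 = 1.045002^(1/52) − 1 = 0.000847, so r = 0.044038 = 4.4038%.

4.4038%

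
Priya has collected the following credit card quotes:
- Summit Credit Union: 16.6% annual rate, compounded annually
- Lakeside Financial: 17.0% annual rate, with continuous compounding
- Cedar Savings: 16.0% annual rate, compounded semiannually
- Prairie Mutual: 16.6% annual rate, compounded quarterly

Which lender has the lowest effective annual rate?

Summit Credit Union: compounded annually, EAR = 16.600%
Lakeside Financial: e^0.170 − 1 = 18.530%
Cedar Savings: (1 + 0.160/2)^2 − 1 = 16.640%
Prairie Mutual: (1 + 0.166/4)^4 − 1 = 17.662%
The lowest effective annual rate is Summit Credit Union at 16.600%.

Summit Credit Union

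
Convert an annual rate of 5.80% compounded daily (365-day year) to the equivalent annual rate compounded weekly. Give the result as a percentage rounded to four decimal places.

EAR = (1 + 0.0580/365)^365 − 1 = 0.059710.
Solve (1 + r/52)^52 = 1.059710: r/52 = 1.059710^(1/52) − 1 = 0.001116, so r = 0.058028 = 5.8028%.

5.8028%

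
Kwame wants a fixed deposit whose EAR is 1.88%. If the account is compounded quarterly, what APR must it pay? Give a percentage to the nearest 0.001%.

(1 + r/4)^4 − 1 = 0.0188, so 1 + r/4 = 1.0188^(1/4).
r/4 = 0.004667, so r = 0.018669 = 1.867%.

1.867%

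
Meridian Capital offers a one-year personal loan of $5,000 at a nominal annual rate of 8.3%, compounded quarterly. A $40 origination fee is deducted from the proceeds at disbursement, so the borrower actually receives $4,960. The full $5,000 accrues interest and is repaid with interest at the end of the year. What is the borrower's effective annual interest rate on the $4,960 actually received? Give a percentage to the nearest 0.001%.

Amount owed after one year: 5,000 × (1 + 0.083/4)^4 = 5,000 × 1.085619 = $5,428.10.
Effective rate on net proceeds: 5,428.10 / 4,960 − 1 = 0.094374 = 9.437%.

9.437%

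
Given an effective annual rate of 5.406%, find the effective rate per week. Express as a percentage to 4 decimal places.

0.1013%

The per-week rate i satisfies (1 + i)^52 = 1 + 0.05406.
i = 1.05406^(1/52) − 1 = 0.0010130 = 0.1013%.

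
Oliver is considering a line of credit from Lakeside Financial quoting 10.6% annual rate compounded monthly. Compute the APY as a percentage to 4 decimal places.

EAR = (1 + 0.106/12)^12 − 1.
= (1 + 0.008833)^12 − 1 = 1.111305 − 1 = 11.1305%.

11.1305%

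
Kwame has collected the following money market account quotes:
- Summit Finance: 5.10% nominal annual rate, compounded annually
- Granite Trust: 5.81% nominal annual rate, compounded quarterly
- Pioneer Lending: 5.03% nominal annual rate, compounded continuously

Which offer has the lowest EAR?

Summit Finance: compounded annually, EAR = 5.100%
Granite Trust: (1 + 0.0581/4)^4 − 1 = 5.938%
Pioneer Lending: e^0.0503 − 1 = 5.159%
The lowest effective annual rate is Summit Finance at 5.100%.

Summit Finance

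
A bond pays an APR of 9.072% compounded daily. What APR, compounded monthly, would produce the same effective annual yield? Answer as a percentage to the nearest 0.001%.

EAR = (1 + 0.09072/365)^365 − 1 = 0.094950.
Solve (1 + r/12)^12 = 1.094950: r/12 = 1.094950^(1/12) − 1 = 0.007588, so r = 0.091052 = 9.105%.

9.105%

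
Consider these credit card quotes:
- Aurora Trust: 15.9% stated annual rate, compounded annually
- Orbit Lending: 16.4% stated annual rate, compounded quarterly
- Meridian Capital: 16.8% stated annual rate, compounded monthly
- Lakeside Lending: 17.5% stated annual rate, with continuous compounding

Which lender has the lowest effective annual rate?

Aurora Trust

Aurora Trust: compounded annually, EAR = 15.900%
Orbit Lending: (1 + 0.164/4)^4 − 1 = 17.436%
Meridian Capital: (1 + 0.168/12)^12 − 1 = 18.156%
Lakeside Lending: e^0.175 − 1 = 19.125%
The lowest effective annual rate is Aurora Trust at 15.900%.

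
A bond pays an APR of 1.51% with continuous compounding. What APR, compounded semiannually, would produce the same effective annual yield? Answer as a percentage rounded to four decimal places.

EAR under continuous compounding: e^0.0151 − 1 = 0.015215.
Solve (1 + r/2)^2 = 1.015215: r/2 = 1.015215^(1/2) − 1 = 0.007579, so r = 0.015157 = 1.5157%.

1.5157%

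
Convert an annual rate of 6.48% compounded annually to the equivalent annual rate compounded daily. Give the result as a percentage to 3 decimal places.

Compounded annually, EAR = nominal = 0.064800.
Solve (1 + r/365)^365 = 1.064800: r/365 = 1.064800^(1/365) − 1 = 0.000172, so r = 0.062792 = 6.279%.

6.279%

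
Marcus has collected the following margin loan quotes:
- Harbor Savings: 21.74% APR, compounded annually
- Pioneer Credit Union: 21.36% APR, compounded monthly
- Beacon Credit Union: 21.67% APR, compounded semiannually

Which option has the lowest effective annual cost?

Harbor Savings

Harbor Savings: compounded annually, EAR = 21.740%
Pioneer Credit Union: (1 + 0.2136/12)^12 − 1 = 23.580%
Beacon Credit Union: (1 + 0.2167/2)^2 − 1 = 22.844%
The lowest effective annual rate is Harbor Savings at 21.740%.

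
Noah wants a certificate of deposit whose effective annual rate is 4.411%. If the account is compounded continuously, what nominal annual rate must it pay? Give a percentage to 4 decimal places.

4.3165%

Continuous: nominal r satisfies e^r − 1 = 0.04411.
r = ln(1 + 0.04411) = ln(1.04411) = 0.043165 = 4.3165%.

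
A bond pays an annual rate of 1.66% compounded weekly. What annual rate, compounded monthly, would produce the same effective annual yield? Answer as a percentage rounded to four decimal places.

EAR = (1 + 0.0166/52)^52 − 1 = 0.016736.
Solve (1 + r/12)^12 = 1.016736: r/12 = 1.016736^(1/12) − 1 = 0.001384, so r = 0.016609 = 1.6609%.

1.6609%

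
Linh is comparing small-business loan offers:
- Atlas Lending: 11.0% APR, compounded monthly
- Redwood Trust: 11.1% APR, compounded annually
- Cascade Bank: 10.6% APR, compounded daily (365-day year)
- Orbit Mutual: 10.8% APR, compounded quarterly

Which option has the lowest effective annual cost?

Redwood Trust

Atlas Lending: (1 + 0.110/12)^12 − 1 = 11.572%
Redwood Trust: compounded annually, EAR = 11.100%
Cascade Bank: (1 + 0.106/365)^365 − 1 = 11.180%
Orbit Mutual: (1 + 0.108/4)^4 − 1 = 11.245%
The lowest effective annual rate is Redwood Trust at 11.100%.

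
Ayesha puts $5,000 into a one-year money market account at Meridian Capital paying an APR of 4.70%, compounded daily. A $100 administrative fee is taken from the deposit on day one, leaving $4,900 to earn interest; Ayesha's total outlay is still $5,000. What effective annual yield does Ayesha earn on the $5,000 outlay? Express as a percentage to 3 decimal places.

2.716%

Value after one year: 4,900 × (1 + 0.0470/365)^365 = 4,900 × 1.048119 = $5,135.78.
Effective yield on the $5,000 outlay: 5,135.78 / 5,000 − 1 = 0.027156 = 2.716%.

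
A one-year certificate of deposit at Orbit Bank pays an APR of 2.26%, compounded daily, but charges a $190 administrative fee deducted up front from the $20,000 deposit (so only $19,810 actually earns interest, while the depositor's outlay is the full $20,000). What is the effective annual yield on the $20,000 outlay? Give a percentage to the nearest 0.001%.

1.314%

Value after one year: 19,810 × (1 + 0.0226/365)^365 = 19,810 × 1.022857 = $20,262.79.
Effective yield on the $20,000 outlay: 20,262.79 / 20,000 − 1 = 0.013139 = 1.314%.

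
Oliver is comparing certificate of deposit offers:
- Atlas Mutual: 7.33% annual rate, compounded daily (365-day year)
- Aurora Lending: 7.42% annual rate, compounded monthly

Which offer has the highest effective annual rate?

Atlas Mutual: (1 + 0.0733/365)^365 − 1 = 7.605%
Aurora Lending: (1 + 0.0742/12)^12 − 1 = 7.678%
The highest effective annual rate is Aurora Lending at 7.678%.

Aurora Lending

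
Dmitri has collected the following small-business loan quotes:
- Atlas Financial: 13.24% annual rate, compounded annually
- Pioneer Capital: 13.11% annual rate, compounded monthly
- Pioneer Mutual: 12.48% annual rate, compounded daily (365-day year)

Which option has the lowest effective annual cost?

Atlas Financial: compounded annually, EAR = 13.240%
Pioneer Capital: (1 + 0.1311/12)^12 − 1 = 13.927%
Pioneer Mutual: (1 + 0.1248/365)^365 − 1 = 13.290%
The lowest effective annual rate is Atlas Financial at 13.240%.

Atlas Financial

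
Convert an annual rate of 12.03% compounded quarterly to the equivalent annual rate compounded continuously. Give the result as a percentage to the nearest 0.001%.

EAR = (1 + 0.1203/4)^4 − 1 = 0.125837.
Equivalent continuous rate: r = ln(1 + 0.125837) = 0.118526 = 11.853%.

11.853%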